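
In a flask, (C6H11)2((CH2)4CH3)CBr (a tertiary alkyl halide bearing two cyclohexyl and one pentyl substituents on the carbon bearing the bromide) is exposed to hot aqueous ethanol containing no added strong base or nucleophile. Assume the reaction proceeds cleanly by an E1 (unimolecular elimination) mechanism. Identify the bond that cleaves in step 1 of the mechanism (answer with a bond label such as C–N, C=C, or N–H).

Step 1: The C–Br bond breaks with both electrons going to the bromide; Br⁻ leaves and a tertiary carbocation remains.
The bond broken in this step is the C–Br bond.

C–Br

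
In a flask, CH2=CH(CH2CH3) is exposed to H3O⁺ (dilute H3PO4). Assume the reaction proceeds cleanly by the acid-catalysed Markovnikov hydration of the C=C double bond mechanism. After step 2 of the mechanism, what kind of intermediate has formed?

Step 1: Electrophilic addition begins with the π(C=C) electrons forming a bond to the proton of H3O⁺. Following Markovnikov's rule, the resulting cation is secondary. H2O is released.
Step 2: Nucleophilic capture of the cation by H2O produces the protonated alcohol (an oxonium ion).
After step 2 the species present is an oxonium ion.

oxonium ion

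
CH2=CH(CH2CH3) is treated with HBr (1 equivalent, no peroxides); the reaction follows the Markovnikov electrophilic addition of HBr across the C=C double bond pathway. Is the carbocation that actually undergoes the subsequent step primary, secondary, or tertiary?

secondary

Step 1: The π electrons of the C=C bond attack a proton of HBr; Markovnikov addition places the new C–H on the less-substituted alkene carbon, so the positive charge ends up on the more-substituted carbon — a secondary carbocation. The H–Br bond breaks heterolytically, releasing Br⁻.
No single 1,2-shift to an adjacent carbon would give a more-substituted cation, so no rearrangement occurs.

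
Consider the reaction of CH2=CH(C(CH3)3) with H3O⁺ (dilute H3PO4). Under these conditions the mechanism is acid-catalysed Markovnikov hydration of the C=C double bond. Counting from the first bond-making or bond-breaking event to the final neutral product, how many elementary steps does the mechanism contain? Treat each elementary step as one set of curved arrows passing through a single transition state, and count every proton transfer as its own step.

Step 1: The π electrons of the C=C bond attack a proton of H3O⁺; Markovnikov addition places the new C–H on the less-substituted alkene carbon, so the positive charge ends up on the more-substituted carbon — a secondary carbocation. H2O is released.
Step 2: A 1,2-methyl shift from the adjacent tert-butyl carbon moves the positive charge from the secondary centre to an adjacent carbon, generating a more stable tertiary carbocation.
Step 3: Water acts as the nucleophile: an oxygen lone pair bonds to the cationic carbon, giving an oxonium-ion intermediate.
Step 4: Proton transfer from the O–H of the oxonium ion to H2O completes the catalytic cycle and yields the alcohol.
Total: 4 elementary steps.

4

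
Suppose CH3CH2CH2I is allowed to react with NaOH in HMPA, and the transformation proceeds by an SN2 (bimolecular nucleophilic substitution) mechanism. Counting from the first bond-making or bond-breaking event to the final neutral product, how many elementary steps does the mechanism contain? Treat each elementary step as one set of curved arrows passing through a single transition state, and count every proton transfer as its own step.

Step 1: The hydroxide nucleophile donates a lone pair from O to the α-carbon in a backside attack; simultaneously the C–I σ-bond breaks and both of its electrons leave with I⁻. One concerted step with inversion of configuration.
Total: 1 elementary step.

1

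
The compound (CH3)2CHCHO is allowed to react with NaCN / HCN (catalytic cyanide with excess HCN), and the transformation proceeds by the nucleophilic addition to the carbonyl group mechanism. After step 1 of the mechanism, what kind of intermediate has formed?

Step 1: CN⁻ attacks the sp² carbonyl carbon; the C=O π bond breaks and the electrons end up as a lone pair on the alkoxide oxygen of the tetrahedral intermediate.
After step 1 the species present is a tetrahedral alkoxide intermediate.

tetrahedral alkoxide intermediate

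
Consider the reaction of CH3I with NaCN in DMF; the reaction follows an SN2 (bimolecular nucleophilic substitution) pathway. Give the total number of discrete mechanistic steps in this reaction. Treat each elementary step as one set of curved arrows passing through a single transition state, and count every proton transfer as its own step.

1

Step 1: CN⁻ attacks the back face of the α-carbon while I⁻ departs with the C–I bonding pair — a single concerted displacement through a pentacoordinate transition state.
Total: 1 elementary step.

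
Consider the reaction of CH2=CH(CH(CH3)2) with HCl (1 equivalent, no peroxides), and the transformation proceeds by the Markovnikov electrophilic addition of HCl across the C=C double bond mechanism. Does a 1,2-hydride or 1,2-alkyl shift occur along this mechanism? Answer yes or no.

The first-formed carbocation is secondary.
The adjacent isopropyl carbon already bears 2 other carbon substituents and has a hydrogen to migrate; after a 1,2-hydride shift from that carbon the positive charge sits on a tertiary centre.
Tertiary is more stable than secondary, so the shift occurs.

yes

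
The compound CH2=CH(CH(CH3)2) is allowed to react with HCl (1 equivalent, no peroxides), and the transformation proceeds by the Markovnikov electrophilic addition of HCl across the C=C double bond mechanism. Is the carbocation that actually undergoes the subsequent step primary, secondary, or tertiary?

tertiary

Step 1: Protonation of the alkene by HCl: the π bond acts as the nucleophile and picks up H⁺, giving the more stable (Markovnikov) secondary carbocation. The H–Cl bond breaks heterolytically, releasing Cl⁻.
Step 2: A 1,2-hydride shift from the adjacent isopropyl carbon moves the positive charge from the secondary centre to an adjacent carbon, generating a more stable tertiary carbocation.
The cation rearranges from secondary to tertiary via a 1,2-hydride shift from the adjacent isopropyl carbon; the tertiary cation is what reacts next.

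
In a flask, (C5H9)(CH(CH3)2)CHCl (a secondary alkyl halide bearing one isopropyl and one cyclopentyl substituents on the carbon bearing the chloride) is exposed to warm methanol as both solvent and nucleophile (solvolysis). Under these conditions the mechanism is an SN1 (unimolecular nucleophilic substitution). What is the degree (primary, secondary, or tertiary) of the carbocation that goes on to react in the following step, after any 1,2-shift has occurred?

tertiary

Step 1: Ionisation: the C–Cl σ-bond cleaves heterolytically; both bonding electrons depart with Cl⁻, leaving a secondary carbocation at the α-carbon.
Step 2: A 1,2-hydride shift from the adjacent isopropyl carbon moves the positive charge from the secondary centre to an adjacent carbon, generating a more stable tertiary carbocation.
The cation rearranges from secondary to tertiary via a 1,2-hydride shift from the adjacent isopropyl carbon; the tertiary cation is what reacts next.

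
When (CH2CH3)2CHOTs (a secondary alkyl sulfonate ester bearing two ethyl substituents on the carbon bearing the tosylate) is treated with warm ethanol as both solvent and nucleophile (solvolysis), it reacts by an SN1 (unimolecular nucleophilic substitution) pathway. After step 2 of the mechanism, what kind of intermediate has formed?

Step 1: Unassisted departure of TsO⁻ (taking the C–O bonding pair) generates a secondary carbocation.
Step 2: Nucleophilic capture: the oxygen of CH3CH2OH bonds to the cationic carbon, producing an oxonium-ion intermediate.
After step 2 the species present is an oxonium ion.

oxonium ion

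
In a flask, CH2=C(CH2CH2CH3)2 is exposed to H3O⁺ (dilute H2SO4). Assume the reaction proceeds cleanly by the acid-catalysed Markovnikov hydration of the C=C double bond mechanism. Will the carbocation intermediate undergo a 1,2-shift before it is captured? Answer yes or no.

no

The first-formed carbocation is tertiary.
No single 1,2-shift to an adjacent carbon would produce a more-substituted cation than the one already present, so no rearrangement occurs.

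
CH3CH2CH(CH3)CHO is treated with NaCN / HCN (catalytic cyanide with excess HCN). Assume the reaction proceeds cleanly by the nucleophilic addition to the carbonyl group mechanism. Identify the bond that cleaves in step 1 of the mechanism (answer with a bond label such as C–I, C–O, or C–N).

Step 1: Nucleophilic addition: CN⁻ adds to the carbonyl carbon, pushing the π(C=O) electron pair onto oxygen and giving a tetrahedral alkoxide.
The bond broken in this step is the π(C=O) bond.

π(C=O)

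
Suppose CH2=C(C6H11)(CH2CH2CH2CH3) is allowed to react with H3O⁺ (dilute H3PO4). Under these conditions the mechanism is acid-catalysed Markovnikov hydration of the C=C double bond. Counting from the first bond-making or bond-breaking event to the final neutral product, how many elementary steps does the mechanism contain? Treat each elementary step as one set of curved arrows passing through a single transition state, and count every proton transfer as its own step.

3

Step 1: Protonation of the alkene by H3O⁺: the π bond acts as the nucleophile and picks up H⁺, giving the more stable (Markovnikov) tertiary carbocation. H2O is released.
(No 1,2-shift: no single shift to an adjacent carbon would give a more stable cation.)
Step 2: Nucleophilic capture of the cation by H2O produces the protonated alcohol (an oxonium ion).
Step 3: H2O removes a proton from the oxonium oxygen, regenerating H3O⁺ and giving the neutral alcohol.
Total: 3 elementary steps.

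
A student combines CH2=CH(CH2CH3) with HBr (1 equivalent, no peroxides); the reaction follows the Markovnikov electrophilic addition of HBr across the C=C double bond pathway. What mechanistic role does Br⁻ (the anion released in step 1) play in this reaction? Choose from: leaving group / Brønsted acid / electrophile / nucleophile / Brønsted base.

Step 2: Nucleophilic attack by Br⁻ on the carbocation completes the addition, giving R–Br.
Br⁻ (the anion released in step 1) donates an electron pair to form a new σ-bond to carbon — it is the nucleophile.

nucleophile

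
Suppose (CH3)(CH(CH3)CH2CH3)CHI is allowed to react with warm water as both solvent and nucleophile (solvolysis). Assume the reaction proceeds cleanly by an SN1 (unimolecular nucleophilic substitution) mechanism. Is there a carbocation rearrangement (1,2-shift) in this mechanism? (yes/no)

The first-formed carbocation is secondary.
The adjacent sec-butyl carbon already bears 2 other carbon substituents and has a hydrogen to migrate; after a 1,2-hydride shift from that carbon the positive charge sits on a tertiary centre.
Tertiary is more stable than secondary, so the shift occurs.

yes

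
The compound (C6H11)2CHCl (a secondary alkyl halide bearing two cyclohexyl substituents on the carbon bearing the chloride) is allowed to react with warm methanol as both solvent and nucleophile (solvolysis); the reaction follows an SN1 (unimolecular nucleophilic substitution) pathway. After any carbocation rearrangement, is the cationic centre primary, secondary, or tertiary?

Step 1: Rate-determining heterolysis of the C–Cl bond gives Cl⁻ and a secondary carbocation.
Step 2: A 1,2-hydride shift from the adjacent cyclohexyl carbon moves the positive charge from the secondary centre to an adjacent carbon, generating a more stable tertiary carbocation.
The cation rearranges from secondary to tertiary via a 1,2-hydride shift from the adjacent cyclohexyl carbon; the tertiary cation is what reacts next.

tertiary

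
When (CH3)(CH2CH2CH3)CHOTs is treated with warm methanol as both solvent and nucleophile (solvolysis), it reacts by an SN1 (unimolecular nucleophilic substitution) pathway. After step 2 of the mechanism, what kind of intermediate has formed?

oxonium ion

Step 1: Unassisted departure of TsO⁻ (taking the C–O bonding pair) generates a secondary carbocation.
Step 2: CH3OH donates an oxygen lone pair into the empty p orbital of the cation, giving a protonated ether (an oxonium ion).
After step 2 the species present is an oxonium ion.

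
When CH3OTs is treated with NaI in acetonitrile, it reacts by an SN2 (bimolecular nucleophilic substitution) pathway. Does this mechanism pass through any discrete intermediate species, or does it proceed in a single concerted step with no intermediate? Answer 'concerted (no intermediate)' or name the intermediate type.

concerted (no intermediate)

Backside attack by I⁻ on the carbon bearing the tosylate: the new C–I bond forms as the C–O bond breaks, with Walden inversion at carbon.
All bond changes occur in one transition state; no discrete intermediate is formed.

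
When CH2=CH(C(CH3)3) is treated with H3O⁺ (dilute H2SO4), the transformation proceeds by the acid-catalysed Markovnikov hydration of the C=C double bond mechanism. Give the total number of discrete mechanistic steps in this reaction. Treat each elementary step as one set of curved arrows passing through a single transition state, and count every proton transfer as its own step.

4

Step 1: Protonation of the alkene by H3O⁺: the π bond acts as the nucleophile and picks up H⁺, giving the more stable (Markovnikov) secondary carbocation. H2O is released.
Step 2: Carbocation rearrangement: a 1,2-methyl shift from the adjacent tert-butyl carbon converts the initially-formed secondary cation into the more stable tertiary cation.
Step 3: Water acts as the nucleophile: an oxygen lone pair bonds to the cationic carbon, giving an oxonium-ion intermediate.
Step 4: Proton transfer from the O–H of the oxonium ion to H2O completes the catalytic cycle and yields the alcohol.
Total: 4 elementary steps.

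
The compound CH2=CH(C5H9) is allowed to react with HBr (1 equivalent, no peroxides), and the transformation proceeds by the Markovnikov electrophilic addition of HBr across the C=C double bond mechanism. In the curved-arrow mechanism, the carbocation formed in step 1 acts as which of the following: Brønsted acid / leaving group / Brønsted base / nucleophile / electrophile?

electrophile

Step 3: Br⁻ captures the cation: a lone pair on Br⁻ fills the empty p orbital, producing the alkyl halide product.
The carbocation formed in step 1 accepts an electron pair into an empty or π* orbital — it is the electrophile.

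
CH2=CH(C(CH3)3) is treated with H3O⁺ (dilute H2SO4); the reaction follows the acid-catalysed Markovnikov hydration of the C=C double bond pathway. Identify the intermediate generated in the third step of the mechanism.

Step 1: Protonation of the alkene by H3O⁺: the π bond acts as the nucleophile and picks up H⁺, giving the more stable (Markovnikov) secondary carbocation. H2O is released.
Step 2: Carbocation rearrangement: a 1,2-methyl shift from the adjacent tert-butyl carbon converts the initially-formed secondary cation into the more stable tertiary cation.
Step 3: Water acts as the nucleophile: an oxygen lone pair bonds to the cationic carbon, giving an oxonium-ion intermediate.
After step 3 the species present is an oxonium ion.

oxonium ion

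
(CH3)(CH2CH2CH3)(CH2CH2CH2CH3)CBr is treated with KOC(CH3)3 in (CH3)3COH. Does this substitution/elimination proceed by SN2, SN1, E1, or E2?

E2

Conditions: a strong/bulky base with a tertiary substrate bearing a β-hydrogen.
These conditions are the textbook signature of the E2 pathway.
A strong (often hindered) base removes a β-H in concert with loss of the leaving group — bimolecular elimination.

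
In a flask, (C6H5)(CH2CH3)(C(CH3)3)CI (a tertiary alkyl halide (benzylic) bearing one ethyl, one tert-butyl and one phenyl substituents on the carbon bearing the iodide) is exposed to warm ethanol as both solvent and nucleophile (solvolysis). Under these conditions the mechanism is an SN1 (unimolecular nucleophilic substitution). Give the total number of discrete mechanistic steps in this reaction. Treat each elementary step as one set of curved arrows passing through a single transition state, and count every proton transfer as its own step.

Step 1: Ionisation: the C–I σ-bond cleaves heterolytically; both bonding electrons depart with I⁻, leaving a tertiary carbocation at the α-carbon.
(No 1,2-shift: no single shift to an adjacent carbon would give a more stable cation.)
Step 2: CH3CH2OH donates an oxygen lone pair into the empty p orbital of the cation, giving a protonated ether (an oxonium ion).
Step 3: Deprotonation of the oxonium oxygen by solvent ethanol yields the neutral ether.
Total: 3 elementary steps.

3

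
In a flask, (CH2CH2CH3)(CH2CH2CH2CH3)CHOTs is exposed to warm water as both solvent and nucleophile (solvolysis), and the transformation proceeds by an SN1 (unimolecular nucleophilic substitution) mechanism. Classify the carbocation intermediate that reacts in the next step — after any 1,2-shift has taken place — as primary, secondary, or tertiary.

secondary

Step 1: Ionisation: the C–O σ-bond cleaves heterolytically; both bonding electrons depart with TsO⁻, leaving a secondary carbocation at the α-carbon.
No single 1,2-shift to an adjacent carbon would give a more-substituted cation, so no rearrangement occurs.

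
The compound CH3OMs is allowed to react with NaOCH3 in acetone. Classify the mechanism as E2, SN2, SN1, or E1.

Conditions: a methyl substrate with a strong nucleophile in the polar aprotic solvent acetone.
These conditions are the textbook signature of the SN2 pathway.
An unhindered substrate with a strong nucleophile in a polar aprotic solvent favours one-step backside displacement.

SN2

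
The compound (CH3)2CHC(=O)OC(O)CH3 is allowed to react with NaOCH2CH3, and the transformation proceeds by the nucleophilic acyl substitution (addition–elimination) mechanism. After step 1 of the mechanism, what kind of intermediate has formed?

tetrahedral intermediate

Step 1: A lone pair on the O of CH3CH2O⁻ attacks the electrophilic acyl carbon; the π(C=O) electrons move onto oxygen, giving a tetrahedral intermediate.
After step 1 the species present is a tetrahedral intermediate.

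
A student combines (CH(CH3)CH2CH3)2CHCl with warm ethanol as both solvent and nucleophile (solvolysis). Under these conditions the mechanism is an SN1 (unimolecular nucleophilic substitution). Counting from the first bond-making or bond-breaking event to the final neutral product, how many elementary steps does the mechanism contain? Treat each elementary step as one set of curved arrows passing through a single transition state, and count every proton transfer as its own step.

4

Step 1: Unassisted departure of Cl⁻ (taking the C–Cl bonding pair) generates a secondary carbocation.
Step 2: A hydride (H with its bonding pair) migrates from the adjacent sec-butyl carbon to the cationic centre — a 1,2-hydride shift — upgrading the secondary cation to a tertiary one.
Step 3: Nucleophilic capture: the oxygen of CH3CH2OH bonds to the cationic carbon, producing an oxonium-ion intermediate.
Step 4: Deprotonation of the oxonium oxygen by solvent ethanol yields the neutral ether.
Total: 4 elementary steps.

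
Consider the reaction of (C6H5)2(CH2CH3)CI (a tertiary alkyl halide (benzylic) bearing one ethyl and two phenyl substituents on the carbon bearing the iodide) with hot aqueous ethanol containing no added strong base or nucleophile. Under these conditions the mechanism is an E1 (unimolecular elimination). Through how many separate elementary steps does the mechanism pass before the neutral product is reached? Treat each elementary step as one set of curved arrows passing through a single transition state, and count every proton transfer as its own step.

Step 1: Rate-determining heterolysis of the C–I bond gives I⁻ and a tertiary carbocation.
(No 1,2-shift: no single shift to an adjacent carbon would give a more stable cation.)
Step 2: A water (or ethanol) molecule (solvent) deprotonates a β-carbon; as the C–H bond breaks, those electrons form the new alkene π bond.
Total: 2 elementary steps.

2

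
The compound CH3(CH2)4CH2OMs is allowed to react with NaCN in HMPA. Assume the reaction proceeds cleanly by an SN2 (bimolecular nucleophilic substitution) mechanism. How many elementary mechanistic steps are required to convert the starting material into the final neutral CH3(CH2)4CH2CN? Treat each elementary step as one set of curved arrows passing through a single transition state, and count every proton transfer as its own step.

1

Step 1: The cyanide nucleophile donates a lone pair from C to the α-carbon in a backside attack; simultaneously the C–O σ-bond breaks and both of its electrons leave with MsO⁻. One concerted step with inversion of configuration.
Total: 1 elementary step.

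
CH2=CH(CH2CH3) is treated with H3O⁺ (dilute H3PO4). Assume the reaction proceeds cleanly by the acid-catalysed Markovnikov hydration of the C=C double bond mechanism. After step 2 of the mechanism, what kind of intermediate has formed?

Step 1: The π electrons of the C=C bond attack a proton of H3O⁺; Markovnikov addition places the new C–H on the less-substituted alkene carbon, so the positive charge ends up on the more-substituted carbon — a secondary carbocation. H2O is released.
Step 2: A lone pair on the oxygen of H2O attacks the carbocation, forming a C–O bond and an oxonium ion (a protonated alcohol).
After step 2 the species present is an oxonium ion.

oxonium ion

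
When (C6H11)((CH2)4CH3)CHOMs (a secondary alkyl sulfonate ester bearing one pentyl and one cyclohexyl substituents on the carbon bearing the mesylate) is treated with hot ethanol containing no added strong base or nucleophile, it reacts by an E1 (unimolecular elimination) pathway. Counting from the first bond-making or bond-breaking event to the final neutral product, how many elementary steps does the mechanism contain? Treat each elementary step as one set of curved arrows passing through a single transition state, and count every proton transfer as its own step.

3

Step 1: Unassisted departure of MsO⁻ (taking the C–O bonding pair) generates a secondary carbocation.
Step 2: A 1,2-hydride shift from the adjacent cyclohexyl carbon moves the positive charge from the secondary centre to an adjacent carbon, generating a more stable tertiary carbocation.
Step 3: An ethanol molecule (solvent) deprotonates a β-carbon; as the C–H bond breaks, those electrons form the new alkene π bond.
Total: 3 elementary steps.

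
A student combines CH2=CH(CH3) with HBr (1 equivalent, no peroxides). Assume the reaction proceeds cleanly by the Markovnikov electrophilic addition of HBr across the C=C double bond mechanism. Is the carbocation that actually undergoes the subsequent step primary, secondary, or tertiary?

secondary

Step 1: Electrophilic addition begins with the π(C=C) electrons forming a bond to the proton of HBr. Following Markovnikov's rule, the resulting cation is secondary. The H–Br bond breaks heterolytically, releasing Br⁻.
No single 1,2-shift to an adjacent carbon would give a more-substituted cation, so no rearrangement occurs.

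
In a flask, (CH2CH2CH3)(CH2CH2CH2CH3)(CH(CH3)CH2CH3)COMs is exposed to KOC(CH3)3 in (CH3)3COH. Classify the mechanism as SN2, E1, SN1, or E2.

Conditions: a strong/bulky base with a tertiary substrate bearing a β-hydrogen.
These conditions are the textbook signature of the E2 pathway.
A strong (often hindered) base removes a β-H in concert with loss of the leaving group — bimolecular elimination.

E2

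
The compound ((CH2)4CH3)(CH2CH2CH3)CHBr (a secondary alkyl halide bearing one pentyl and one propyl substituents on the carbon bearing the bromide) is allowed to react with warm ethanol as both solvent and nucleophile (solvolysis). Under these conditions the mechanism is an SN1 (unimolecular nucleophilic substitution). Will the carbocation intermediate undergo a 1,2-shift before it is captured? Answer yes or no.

The first-formed carbocation is secondary.
No single 1,2-shift to an adjacent carbon would produce a more-substituted cation than the one already present, so no rearrangement occurs.

no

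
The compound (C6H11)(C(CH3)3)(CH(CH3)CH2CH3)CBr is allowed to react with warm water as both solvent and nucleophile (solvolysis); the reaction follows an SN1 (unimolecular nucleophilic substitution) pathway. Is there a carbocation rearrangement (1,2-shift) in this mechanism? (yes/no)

The first-formed carbocation is tertiary.
No single 1,2-shift to an adjacent carbon would produce a more-substituted cation than the one already present, so no rearrangement occurs.

no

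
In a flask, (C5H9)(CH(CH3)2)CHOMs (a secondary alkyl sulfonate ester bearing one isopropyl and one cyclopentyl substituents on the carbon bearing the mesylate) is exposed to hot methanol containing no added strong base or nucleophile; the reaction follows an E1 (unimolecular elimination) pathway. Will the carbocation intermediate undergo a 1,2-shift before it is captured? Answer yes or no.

The first-formed carbocation is secondary.
The adjacent isopropyl carbon already bears 2 other carbon substituents and has a hydrogen to migrate; after a 1,2-hydride shift from that carbon the positive charge sits on a tertiary centre.
Tertiary is more stable than secondary, so the shift occurs.

yes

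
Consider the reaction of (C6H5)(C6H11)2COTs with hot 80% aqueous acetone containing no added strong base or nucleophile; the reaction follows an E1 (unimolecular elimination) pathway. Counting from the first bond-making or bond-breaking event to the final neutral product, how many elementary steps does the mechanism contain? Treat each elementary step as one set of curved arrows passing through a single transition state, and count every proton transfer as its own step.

Step 1: Rate-determining heterolysis of the C–O bond gives TsO⁻ and a tertiary carbocation.
(No 1,2-shift: no single shift to an adjacent carbon would give a more stable cation.)
Step 2: Loss of a β-proton to a water molecule of the solvent: the C–H bonding pair collapses toward the cationic carbon to form the C=C π bond, yielding the alkene.
Total: 2 elementary steps.

2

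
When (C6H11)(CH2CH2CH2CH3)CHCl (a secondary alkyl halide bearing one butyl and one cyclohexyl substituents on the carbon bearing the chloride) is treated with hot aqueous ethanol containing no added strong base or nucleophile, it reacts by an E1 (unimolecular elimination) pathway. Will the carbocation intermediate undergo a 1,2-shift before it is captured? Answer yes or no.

The first-formed carbocation is secondary.
The adjacent cyclohexyl carbon already bears 2 other carbon substituents and has a hydrogen to migrate; after a 1,2-hydride shift from that carbon the positive charge sits on a tertiary centre.
Tertiary is more stable than secondary, so the shift occurs.

yes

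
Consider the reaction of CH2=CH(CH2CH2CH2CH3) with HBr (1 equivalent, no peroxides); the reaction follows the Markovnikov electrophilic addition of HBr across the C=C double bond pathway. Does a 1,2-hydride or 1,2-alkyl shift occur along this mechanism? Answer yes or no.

The first-formed carbocation is secondary.
No single 1,2-shift to an adjacent carbon would produce a more-substituted cation than the one already present, so no rearrangement occurs.

no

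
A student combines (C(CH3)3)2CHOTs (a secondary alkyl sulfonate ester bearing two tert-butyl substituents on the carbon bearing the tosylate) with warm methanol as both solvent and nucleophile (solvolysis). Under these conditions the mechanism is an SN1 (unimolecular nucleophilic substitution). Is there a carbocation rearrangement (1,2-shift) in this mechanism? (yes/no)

yes

The first-formed carbocation is secondary.
The adjacent tert-butyl carbon has no hydrogen but bears methyl groups; migration of one methyl with its bonding pair (a 1,2-methyl shift) places the charge on a tertiary centre.
Tertiary is more stable than secondary, so the shift occurs.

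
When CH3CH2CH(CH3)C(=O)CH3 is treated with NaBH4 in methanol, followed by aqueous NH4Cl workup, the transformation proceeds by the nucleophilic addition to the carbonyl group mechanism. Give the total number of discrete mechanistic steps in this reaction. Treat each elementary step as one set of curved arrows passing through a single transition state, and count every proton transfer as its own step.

Step 1: H⁻ (delivered from BH4⁻) attacks the sp² carbonyl carbon; the C=O π bond breaks and the electrons end up as a lone pair on the alkoxide oxygen of the tetrahedral intermediate.
Step 2: The alkoxide picks up a proton during aqueous NH4Cl workup to yield an alcohol.
Total: 2 elementary steps.

2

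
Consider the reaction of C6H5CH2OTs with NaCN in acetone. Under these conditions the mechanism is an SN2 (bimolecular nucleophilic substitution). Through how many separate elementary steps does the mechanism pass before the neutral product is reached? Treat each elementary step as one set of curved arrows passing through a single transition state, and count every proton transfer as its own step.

Step 1: Backside attack by CN⁻ on the carbon bearing the tosylate: the new C–C bond forms as the C–O bond breaks, with Walden inversion at carbon.
Total: 1 elementary step.

1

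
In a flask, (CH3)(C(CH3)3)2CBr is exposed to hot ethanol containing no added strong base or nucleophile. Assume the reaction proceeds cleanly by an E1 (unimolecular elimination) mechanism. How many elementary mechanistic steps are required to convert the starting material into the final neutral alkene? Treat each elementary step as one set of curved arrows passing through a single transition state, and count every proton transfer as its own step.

Step 1: The C–Br bond breaks with both electrons going to the bromide; Br⁻ leaves and a tertiary carbocation remains.
(No 1,2-shift: no single shift to an adjacent carbon would give a more stable cation.)
Step 2: A weak base (an ethanol molecule from the solvent) removes a proton from a carbon adjacent to the cationic centre; the electrons of that C–H bond become the new π(C=C) bond, giving the alkene.
Total: 2 elementary steps.

2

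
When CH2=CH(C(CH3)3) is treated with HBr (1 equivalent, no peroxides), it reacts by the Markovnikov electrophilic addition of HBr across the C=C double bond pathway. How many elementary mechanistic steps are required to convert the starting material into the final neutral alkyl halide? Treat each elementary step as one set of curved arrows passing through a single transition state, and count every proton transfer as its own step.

3

Step 1: The π electrons of the C=C bond attack a proton of HBr; Markovnikov addition places the new C–H on the less-substituted alkene carbon, so the positive charge ends up on the more-substituted carbon — a secondary carbocation. The H–Br bond breaks heterolytically, releasing Br⁻.
Step 2: Carbocation rearrangement: a 1,2-methyl shift from the adjacent tert-butyl carbon converts the initially-formed secondary cation into the more stable tertiary cation.
Step 3: Br⁻ captures the cation: a lone pair on Br⁻ fills the empty p orbital, producing the alkyl halide product.
Total: 3 elementary steps.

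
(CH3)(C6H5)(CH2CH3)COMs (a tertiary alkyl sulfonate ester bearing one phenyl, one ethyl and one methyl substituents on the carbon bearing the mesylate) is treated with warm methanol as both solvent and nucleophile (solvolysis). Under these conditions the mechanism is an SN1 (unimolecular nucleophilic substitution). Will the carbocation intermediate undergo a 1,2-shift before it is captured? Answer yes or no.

no

The first-formed carbocation is tertiary.
No single 1,2-shift to an adjacent carbon would produce a more-substituted cation than the one already present, so no rearrangement occurs.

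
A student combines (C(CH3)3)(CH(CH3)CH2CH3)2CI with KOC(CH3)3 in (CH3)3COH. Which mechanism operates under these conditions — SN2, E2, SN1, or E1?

E2

Conditions: a strong/bulky base with a tertiary substrate bearing a β-hydrogen.
These conditions are the textbook signature of the E2 pathway.
A strong (often hindered) base removes a β-H in concert with loss of the leaving group — bimolecular elimination.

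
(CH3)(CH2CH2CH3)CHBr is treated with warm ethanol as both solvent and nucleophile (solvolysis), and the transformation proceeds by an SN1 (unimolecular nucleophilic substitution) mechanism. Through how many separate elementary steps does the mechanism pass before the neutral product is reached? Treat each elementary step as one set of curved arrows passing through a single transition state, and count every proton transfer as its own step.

3

Step 1: Unassisted departure of Br⁻ (taking the C–Br bonding pair) generates a secondary carbocation.
(No 1,2-shift: no single shift to an adjacent carbon would give a more stable cation.)
Step 2: Nucleophilic capture: the oxygen of CH3CH2OH bonds to the cationic carbon, producing an oxonium-ion intermediate.
Step 3: Deprotonation of the oxonium oxygen by solvent ethanol yields the neutral ether.
Total: 3 elementary steps.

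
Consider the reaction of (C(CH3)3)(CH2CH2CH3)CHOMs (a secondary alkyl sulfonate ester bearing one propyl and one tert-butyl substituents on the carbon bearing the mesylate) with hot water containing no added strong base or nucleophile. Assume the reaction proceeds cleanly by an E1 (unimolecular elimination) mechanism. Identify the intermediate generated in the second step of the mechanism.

Step 1: Ionisation: the C–O σ-bond cleaves heterolytically; both bonding electrons depart with MsO⁻, leaving a secondary carbocation at the α-carbon.
Step 2: Carbocation rearrangement: a 1,2-methyl shift from the adjacent tert-butyl carbon converts the initially-formed secondary cation into the more stable tertiary cation.
After step 2 the species present is a tertiary carbocation.

tertiary carbocation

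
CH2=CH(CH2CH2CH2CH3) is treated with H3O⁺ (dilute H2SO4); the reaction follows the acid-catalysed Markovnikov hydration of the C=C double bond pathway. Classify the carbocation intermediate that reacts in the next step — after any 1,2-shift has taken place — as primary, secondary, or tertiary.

secondary

Step 1: Electrophilic addition begins with the π(C=C) electrons forming a bond to the proton of H3O⁺. Following Markovnikov's rule, the resulting cation is secondary. H2O is released.
No single 1,2-shift to an adjacent carbon would give a more-substituted cation, so no rearrangement occurs.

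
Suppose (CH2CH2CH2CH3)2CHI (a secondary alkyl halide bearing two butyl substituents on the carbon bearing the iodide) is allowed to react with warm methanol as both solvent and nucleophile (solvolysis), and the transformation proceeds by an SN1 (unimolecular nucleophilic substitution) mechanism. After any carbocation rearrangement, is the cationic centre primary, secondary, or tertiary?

Step 1: Unassisted departure of I⁻ (taking the C–I bonding pair) generates a secondary carbocation.
No single 1,2-shift to an adjacent carbon would give a more-substituted cation, so no rearrangement occurs.

secondary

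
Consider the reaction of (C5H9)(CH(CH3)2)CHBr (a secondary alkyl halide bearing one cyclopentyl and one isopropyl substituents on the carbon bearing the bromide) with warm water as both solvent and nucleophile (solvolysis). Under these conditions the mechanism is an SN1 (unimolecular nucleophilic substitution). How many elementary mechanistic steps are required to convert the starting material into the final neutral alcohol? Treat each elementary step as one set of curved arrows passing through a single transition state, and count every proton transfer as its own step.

Step 1: Unassisted departure of Br⁻ (taking the C–Br bonding pair) generates a secondary carbocation.
Step 2: Carbocation rearrangement: a 1,2-hydride shift from the adjacent cyclopentyl carbon converts the initially-formed secondary cation into the more stable tertiary cation.
Step 3: Nucleophilic capture: the oxygen of H2O bonds to the cationic carbon, producing an oxonium-ion intermediate.
Step 4: Proton transfer from the O–H of the oxonium ion to a solvent molecule delivers the neutral alcohol.
Total: 4 elementary steps.

4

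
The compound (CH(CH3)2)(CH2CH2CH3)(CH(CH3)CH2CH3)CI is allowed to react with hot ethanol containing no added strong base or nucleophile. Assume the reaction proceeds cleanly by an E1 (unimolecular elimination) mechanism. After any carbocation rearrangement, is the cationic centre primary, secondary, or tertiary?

Step 1: Rate-determining heterolysis of the C–I bond gives I⁻ and a tertiary carbocation.
No single 1,2-shift to an adjacent carbon would give a more-substituted cation, so no rearrangement occurs.

tertiary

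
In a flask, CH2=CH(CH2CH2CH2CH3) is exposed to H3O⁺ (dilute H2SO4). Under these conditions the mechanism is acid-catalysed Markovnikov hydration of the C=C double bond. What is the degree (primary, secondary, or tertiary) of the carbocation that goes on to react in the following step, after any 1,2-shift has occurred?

secondary

Step 1: The π electrons of the C=C bond attack a proton of H3O⁺; Markovnikov addition places the new C–H on the less-substituted alkene carbon, so the positive charge ends up on the more-substituted carbon — a secondary carbocation. H2O is released.
No single 1,2-shift to an adjacent carbon would give a more-substituted cation, so no rearrangement occurs.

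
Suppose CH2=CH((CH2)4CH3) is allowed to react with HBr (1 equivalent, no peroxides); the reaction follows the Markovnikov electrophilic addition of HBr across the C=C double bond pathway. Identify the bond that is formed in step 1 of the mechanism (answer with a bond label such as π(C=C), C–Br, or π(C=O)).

C–H

Step 1: Electrophilic addition begins with the π(C=C) electrons forming a bond to the proton of HBr. Following Markovnikov's rule, the resulting cation is secondary. The H–Br bond breaks heterolytically, releasing Br⁻.
The bond formed in this step is the C–H bond.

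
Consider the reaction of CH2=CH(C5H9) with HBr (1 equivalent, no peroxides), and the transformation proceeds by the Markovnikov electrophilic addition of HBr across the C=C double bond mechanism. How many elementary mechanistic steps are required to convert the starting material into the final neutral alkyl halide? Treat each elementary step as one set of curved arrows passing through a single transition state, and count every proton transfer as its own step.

3

Step 1: Electrophilic addition begins with the π(C=C) electrons forming a bond to the proton of HBr. Following Markovnikov's rule, the resulting cation is secondary. The H–Br bond breaks heterolytically, releasing Br⁻.
Step 2: Carbocation rearrangement: a 1,2-hydride shift from the adjacent cyclopentyl carbon converts the initially-formed secondary cation into the more stable tertiary cation.
Step 3: Br⁻ captures the cation: a lone pair on Br⁻ fills the empty p orbital, producing the alkyl halide product.
Total: 3 elementary steps.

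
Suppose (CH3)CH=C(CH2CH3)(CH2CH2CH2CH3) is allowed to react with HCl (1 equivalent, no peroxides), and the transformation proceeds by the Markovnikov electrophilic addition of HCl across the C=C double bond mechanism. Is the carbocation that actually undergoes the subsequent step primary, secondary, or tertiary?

tertiary

Step 1: The π electrons of the C=C bond attack a proton of HCl; Markovnikov addition places the new C–H on the less-substituted alkene carbon, so the positive charge ends up on the more-substituted carbon — a tertiary carbocation. The H–Cl bond breaks heterolytically, releasing Cl⁻.
No single 1,2-shift to an adjacent carbon would give a more-substituted cation, so no rearrangement occurs.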